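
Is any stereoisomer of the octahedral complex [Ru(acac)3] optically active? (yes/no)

yes

The six octahedral sites form three mutually perpendicular trans pairs.
Each acac is bidentate and must span two cis positions.
Only one geometric arrangement is possible; it has no improper symmetry element, so it exists as a pair of enantiomers (2 stereoisomers).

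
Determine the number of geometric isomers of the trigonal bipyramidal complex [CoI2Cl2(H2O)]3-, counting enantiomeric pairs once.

In a trigonal bipyramid the two axial positions differ from the three equatorial ones.
Placing the ligands in turn and identifying arrangements related by rotation or reflection leaves 5 distinct geometric isomers.

5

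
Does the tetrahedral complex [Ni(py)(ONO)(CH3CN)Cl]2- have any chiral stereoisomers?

All four vertices of a tetrahedron are equivalent and mutually adjacent, so cis/trans isomerism cannot arise.
Only one geometric arrangement is possible; it has no improper symmetry element, so it exists as a pair of enantiomers (2 stereoisomers).

yes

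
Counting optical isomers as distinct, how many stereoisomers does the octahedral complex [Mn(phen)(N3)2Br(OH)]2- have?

6

Each phen is bidentate and must span two cis positions.
There are 4 geometric isomers: N3 cis (3 arrangements, 2 chiral); N3 trans.
Of these, 2 lack any improper symmetry element and so occur as enantiomeric pairs, giving 4 + 2 = 6 stereoisomers in total.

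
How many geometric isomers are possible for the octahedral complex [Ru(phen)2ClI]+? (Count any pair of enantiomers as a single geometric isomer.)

Each phen is bidentate and must span two cis positions.
The distinct arrangements are (2 in all): Cl and I mutually trans; Cl and I mutually cis (chiral).

2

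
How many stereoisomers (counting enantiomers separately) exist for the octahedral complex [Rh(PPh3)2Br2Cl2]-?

The six octahedral sites form three mutually perpendicular trans pairs.
The distinct arrangements are (5 in all): PPh3 trans, Br trans, Cl trans; PPh3 cis, Br trans, Cl cis; PPh3 trans, Br cis, Cl cis; PPh3 cis, Br cis, Cl cis (chiral); PPh3 cis, Br cis, Cl trans.
One of these lacks any improper symmetry element and so occurs as an enantiomeric pair, giving 5 + 1 = 6 stereoisomers in total.

6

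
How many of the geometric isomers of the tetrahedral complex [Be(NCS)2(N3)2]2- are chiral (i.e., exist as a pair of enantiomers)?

In a tetrahedral complex all four positions are equivalent and every pair of ligands is adjacent — there is no cis/trans distinction.
Only one geometric arrangement is possible.

0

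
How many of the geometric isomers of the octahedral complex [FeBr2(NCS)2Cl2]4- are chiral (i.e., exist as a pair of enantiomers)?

1

The six octahedral sites form three mutually perpendicular trans pairs.
The distinct arrangements are (5 in all): Br trans, NCS trans, Cl trans; Br trans, NCS cis, Cl cis; Br cis, NCS trans, Cl cis; Br cis, NCS cis, Cl cis (chiral); Br cis, NCS cis, Cl trans.
One of these lacks any improper symmetry element and so occurs as an enantiomeric pair, giving 5 + 1 = 6 stereoisomers in total.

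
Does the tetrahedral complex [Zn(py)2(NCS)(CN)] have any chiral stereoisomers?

Only one geometric arrangement is possible.

no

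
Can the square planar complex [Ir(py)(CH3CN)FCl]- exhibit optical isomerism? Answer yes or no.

no

The distinct arrangements are (3 in all): (CH3CN/F trans, Cl/py trans); (CH3CN/py trans, Cl/F trans); (CH3CN/Cl trans, F/py trans).
Each arrangement has an internal mirror plane or centre of symmetry, so none is chiral.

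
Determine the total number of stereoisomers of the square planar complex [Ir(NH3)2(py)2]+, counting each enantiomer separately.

2

A square has two trans pairs of vertices; adjacent vertices are cis.
Systematic placement gives 2 geometric isomers: NH3 cis; NH3 trans.
Each arrangement has an internal mirror plane or centre of symmetry, so none is chiral.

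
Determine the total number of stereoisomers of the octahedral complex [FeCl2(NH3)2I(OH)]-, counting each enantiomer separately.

8

Working through the distinct placements yields 6 geometric isomers: Cl trans, NH3 cis; Cl trans, NH3 trans; Cl cis, NH3 cis (3 arrangements, 2 chiral); Cl cis, NH3 trans.
Of these, 2 lack any improper symmetry element and so occur as enantiomeric pairs, giving 6 + 2 = 8 stereoisomers in total.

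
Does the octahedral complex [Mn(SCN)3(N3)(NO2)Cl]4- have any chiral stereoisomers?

The six octahedral sites form three mutually perpendicular trans pairs.
Working through the distinct placements yields 4 geometric isomers: SCN mer (3 arrangements); SCN fac (chiral).
One of these lacks any improper symmetry element and so occurs as an enantiomeric pair, giving 4 + 1 = 5 stereoisomers in total.

yes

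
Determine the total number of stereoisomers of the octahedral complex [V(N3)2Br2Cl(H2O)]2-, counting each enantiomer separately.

8

An octahedron has six vertices in three trans pairs; every non-trans pair is cis.
The distinct arrangements are (6 in all): N3 trans, Br trans; N3 cis, Br trans; N3 trans, Br cis; N3 cis, Br cis (3 arrangements, 2 chiral).
Of these, 2 lack any improper symmetry element and so occur as enantiomeric pairs, giving 6 + 2 = 8 stereoisomers in total.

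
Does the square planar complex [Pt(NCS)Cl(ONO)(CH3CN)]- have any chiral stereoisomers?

A square has two trans pairs of vertices; adjacent vertices are cis.
Systematic placement gives 3 geometric isomers: (CH3CN/NCS trans, Cl/ONO trans); (CH3CN/ONO trans, Cl/NCS trans); (CH3CN/Cl trans, NCS/ONO trans).
Each arrangement has an internal mirror plane or centre of symmetry, so none is chiral.

no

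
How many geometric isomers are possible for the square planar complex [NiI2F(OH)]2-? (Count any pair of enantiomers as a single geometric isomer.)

In a square planar complex each vertex has one trans partner and two cis neighbours.
There are 2 geometric isomers: I cis; I trans.

2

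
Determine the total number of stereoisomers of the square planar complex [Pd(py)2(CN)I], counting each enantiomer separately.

2

A square has two trans pairs of vertices; adjacent vertices are cis.
Systematic placement gives 2 geometric isomers: py cis; py trans.
Each arrangement has an internal mirror plane or centre of symmetry, so none is chiral.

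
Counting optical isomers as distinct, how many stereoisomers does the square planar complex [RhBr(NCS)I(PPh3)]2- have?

3

A square has two trans pairs of vertices; adjacent vertices are cis.
The distinct arrangements are (3 in all): (Br/NCS trans, I/PPh3 trans); (Br/PPh3 trans, I/NCS trans); (Br/I trans, NCS/PPh3 trans).
Each arrangement has an internal mirror plane or centre of symmetry, so none is chiral.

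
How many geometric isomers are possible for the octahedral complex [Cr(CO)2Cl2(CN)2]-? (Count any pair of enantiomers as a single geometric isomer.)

5

In an octahedral complex each vertex has one trans partner and four cis neighbours.
Working through the distinct placements yields 5 geometric isomers: CO trans, Cl trans, CN trans; CO cis, Cl cis, CN trans; CO cis, Cl trans, CN cis; CO cis, Cl cis, CN cis (chiral); CO trans, Cl cis, CN cis.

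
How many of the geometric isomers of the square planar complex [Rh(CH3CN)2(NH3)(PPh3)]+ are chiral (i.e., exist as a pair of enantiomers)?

0

A square has two trans pairs of vertices; adjacent vertices are cis.
Working through the distinct placements yields 2 geometric isomers: CH3CN cis; CH3CN trans.
Each arrangement has an internal mirror plane or centre of symmetry, so none is chiral.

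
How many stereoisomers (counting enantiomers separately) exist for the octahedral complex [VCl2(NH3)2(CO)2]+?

In an octahedral complex each vertex has one trans partner and four cis neighbours.
The distinct arrangements are (5 in all): Cl trans, NH3 trans, CO trans; Cl cis, NH3 cis, CO trans; Cl cis, NH3 trans, CO cis; Cl cis, NH3 cis, CO cis (chiral); Cl trans, NH3 cis, CO cis.
One of these lacks any improper symmetry element and so occurs as an enantiomeric pair, giving 5 + 1 = 6 stereoisomers in total.

6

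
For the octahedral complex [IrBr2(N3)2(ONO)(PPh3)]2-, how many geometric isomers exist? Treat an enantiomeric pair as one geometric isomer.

6

An octahedron has six vertices in three trans pairs; every non-trans pair is cis.
There are 6 geometric isomers: Br trans, N3 trans; Br trans, N3 cis; Br cis, N3 cis (3 arrangements, 2 chiral); Br cis, N3 trans.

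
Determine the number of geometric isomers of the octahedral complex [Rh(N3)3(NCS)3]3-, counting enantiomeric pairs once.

Working through the distinct placements yields 2 geometric isomers: N3 mer; N3 fac.

2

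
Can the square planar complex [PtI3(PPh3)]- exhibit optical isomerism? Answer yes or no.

no

In a square planar complex each vertex has one trans partner and two cis neighbours.
Only one geometric arrangement is possible.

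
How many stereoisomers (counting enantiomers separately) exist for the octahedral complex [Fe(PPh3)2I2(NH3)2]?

The six octahedral sites form three mutually perpendicular trans pairs.
There are 5 geometric isomers: PPh3 trans, I trans, NH3 trans; PPh3 cis, I trans, NH3 cis; PPh3 trans, I cis, NH3 cis; PPh3 cis, I cis, NH3 cis (chiral); PPh3 cis, I cis, NH3 trans.
One of these lacks any improper symmetry element and so occurs as an enantiomeric pair, giving 5 + 1 = 6 stereoisomers in total.

6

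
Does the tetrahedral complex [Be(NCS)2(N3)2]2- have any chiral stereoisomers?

Only one geometric arrangement is possible.

no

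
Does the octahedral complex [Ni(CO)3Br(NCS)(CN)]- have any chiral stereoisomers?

In an octahedral complex each vertex has one trans partner and four cis neighbours.
Working through the distinct placements yields 4 geometric isomers: CO mer (3 arrangements); CO fac (chiral).
One of these lacks any improper symmetry element and so occurs as an enantiomeric pair, giving 4 + 1 = 5 stereoisomers in total.

yes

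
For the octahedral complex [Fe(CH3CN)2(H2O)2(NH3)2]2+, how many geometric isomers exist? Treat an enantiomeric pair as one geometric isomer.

There are 5 geometric isomers: CH3CN trans, H2O trans, NH3 trans; CH3CN trans, H2O cis, NH3 cis; CH3CN cis, H2O cis, NH3 trans; CH3CN cis, H2O cis, NH3 cis (chiral); CH3CN cis, H2O trans, NH3 cis.

5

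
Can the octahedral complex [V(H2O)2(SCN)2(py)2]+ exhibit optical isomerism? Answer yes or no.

Working through the distinct placements yields 5 geometric isomers: H2O trans, SCN trans, py trans; H2O trans, SCN cis, py cis; H2O cis, SCN cis, py trans; H2O cis, SCN cis, py cis (chiral); H2O cis, SCN trans, py cis.
One of these lacks any improper symmetry element and so occurs as an enantiomeric pair, giving 5 + 1 = 6 stereoisomers in total.

yes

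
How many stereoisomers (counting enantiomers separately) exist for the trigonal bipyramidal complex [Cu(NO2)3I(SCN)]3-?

4

A trigonal bipyramid has two axial and three equatorial sites, which are chemically inequivalent.
There are 4 geometric isomers: I axial, SCN equatorial; I axial, SCN axial; I equatorial, SCN equatorial; I equatorial, SCN axial.
Each arrangement has an internal mirror plane or centre of symmetry, so none is chiral.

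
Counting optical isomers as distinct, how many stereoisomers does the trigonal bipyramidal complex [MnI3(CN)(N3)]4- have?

4

A trigonal bipyramid has two axial and three equatorial sites, which are chemically inequivalent.
Working through the distinct placements yields 4 geometric isomers: CN axial, N3 equatorial; CN axial, N3 axial; CN equatorial, N3 equatorial; CN equatorial, N3 axial.
Each arrangement has an internal mirror plane or centre of symmetry, so none is chiral.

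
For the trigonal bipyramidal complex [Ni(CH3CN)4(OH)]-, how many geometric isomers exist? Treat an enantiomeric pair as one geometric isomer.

In a trigonal bipyramid the two axial positions differ from the three equatorial ones.
Systematic placement gives 2 geometric isomers: OH equatorial; OH axial.

2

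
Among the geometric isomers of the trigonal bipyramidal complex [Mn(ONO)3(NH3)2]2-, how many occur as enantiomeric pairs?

In a trigonal bipyramid the two axial positions differ from the three equatorial ones.
The distinct arrangements are (3 in all): NH3 both axial; NH3 one axial, one equatorial; NH3 both equatorial.
Each arrangement has an internal mirror plane or centre of symmetry, so none is chiral.

0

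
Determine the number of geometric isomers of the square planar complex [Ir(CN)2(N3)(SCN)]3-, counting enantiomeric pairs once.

2

A square has two trans pairs of vertices; adjacent vertices are cis.
There are 2 geometric isomers: CN cis; CN trans.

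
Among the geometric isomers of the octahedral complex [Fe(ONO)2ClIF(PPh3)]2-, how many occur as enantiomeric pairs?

6

In an octahedral complex each vertex has one trans partner and four cis neighbours.
Exhaustive case analysis gives 9 geometric isomers.
Of these, 6 lack any improper symmetry element and so occur as enantiomeric pairs, giving 9 + 6 = 15 stereoisomers in total.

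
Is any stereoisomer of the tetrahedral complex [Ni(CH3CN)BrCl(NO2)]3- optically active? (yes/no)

yes

All four vertices of a tetrahedron are equivalent and mutually adjacent, so cis/trans isomerism cannot arise.
Only one geometric arrangement is possible; it has no improper symmetry element, so it exists as a pair of enantiomers (2 stereoisomers).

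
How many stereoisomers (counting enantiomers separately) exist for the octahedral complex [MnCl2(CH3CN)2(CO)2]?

6

Working through the distinct placements yields 5 geometric isomers: Cl trans, CH3CN trans, CO trans; Cl cis, CH3CN trans, CO cis; Cl trans, CH3CN cis, CO cis; Cl cis, CH3CN cis, CO cis (chiral); Cl cis, CH3CN cis, CO trans.
One of these lacks any improper symmetry element and so occurs as an enantiomeric pair, giving 5 + 1 = 6 stereoisomers in total.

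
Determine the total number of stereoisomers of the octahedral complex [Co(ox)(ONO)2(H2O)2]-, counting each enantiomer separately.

In an octahedral complex each vertex has one trans partner and four cis neighbours.
Each ox is bidentate and must span two cis positions.
Working through the distinct placements yields 3 geometric isomers: ONO cis, H2O trans; ONO cis, H2O cis (chiral); ONO trans, H2O cis.
One of these lacks any improper symmetry element and so occurs as an enantiomeric pair, giving 3 + 1 = 4 stereoisomers in total.

4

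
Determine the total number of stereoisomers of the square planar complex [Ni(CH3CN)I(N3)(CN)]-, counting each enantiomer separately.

In a square planar complex each vertex has one trans partner and two cis neighbours.
Systematic placement gives 3 geometric isomers: (CH3CN/I trans, CN/N3 trans); (CH3CN/N3 trans, CN/I trans); (CH3CN/CN trans, I/N3 trans).
Each arrangement has an internal mirror plane or centre of symmetry, so none is chiral.

3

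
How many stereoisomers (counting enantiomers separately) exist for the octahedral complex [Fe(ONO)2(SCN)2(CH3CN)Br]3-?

An octahedron has six vertices in three trans pairs; every non-trans pair is cis.
Working through the distinct placements yields 6 geometric isomers: ONO trans, SCN trans; ONO cis, SCN cis (3 arrangements, 2 chiral); ONO cis, SCN trans; ONO trans, SCN cis.
Of these, 2 lack any improper symmetry element and so occur as enantiomeric pairs, giving 6 + 2 = 8 stereoisomers in total.

8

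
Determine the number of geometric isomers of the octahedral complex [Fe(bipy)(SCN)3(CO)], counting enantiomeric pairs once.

In an octahedral complex each vertex has one trans partner and four cis neighbours.
Each bipy is bidentate and must span two cis positions.
The distinct arrangements are (2 in all): SCN fac; SCN mer.

2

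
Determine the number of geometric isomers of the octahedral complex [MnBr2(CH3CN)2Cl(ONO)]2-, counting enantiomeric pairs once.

An octahedron has six vertices in three trans pairs; every non-trans pair is cis.
The distinct arrangements are (6 in all): Br trans, CH3CN trans; Br trans, CH3CN cis; Br cis, CH3CN cis (3 arrangements, 2 chiral); Br cis, CH3CN trans.

6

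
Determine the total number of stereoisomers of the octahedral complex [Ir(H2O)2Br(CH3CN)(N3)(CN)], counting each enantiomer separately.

15

In an octahedral complex each vertex has one trans partner and four cis neighbours.
Systematic enumeration (placing each ligand type in turn and discarding arrangements equivalent by rotation or reflection) gives 9 geometric isomers.
Of these, 6 lack any improper symmetry element and so occur as enantiomeric pairs, giving 9 + 6 = 15 stereoisomers in total.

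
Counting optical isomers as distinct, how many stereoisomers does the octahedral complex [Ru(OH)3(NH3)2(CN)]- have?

3

An octahedron has six vertices in three trans pairs; every non-trans pair is cis.
The distinct arrangements are (3 in all): OH mer, NH3 cis; OH mer, NH3 trans; OH fac, NH3 cis.
Each arrangement has an internal mirror plane or centre of symmetry, so none is chiral.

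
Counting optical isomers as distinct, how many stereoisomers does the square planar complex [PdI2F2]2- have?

2

A square has two trans pairs of vertices; adjacent vertices are cis.
Systematic placement gives 2 geometric isomers: I cis; I trans.
Each arrangement has an internal mirror plane or centre of symmetry, so none is chiral.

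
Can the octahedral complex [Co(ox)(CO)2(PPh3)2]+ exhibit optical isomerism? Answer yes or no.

In an octahedral complex each vertex has one trans partner and four cis neighbours.
Each ox is bidentate and must span two cis positions.
There are 3 geometric isomers: CO trans, PPh3 cis; CO cis, PPh3 cis (chiral); CO cis, PPh3 trans.
One of these lacks any improper symmetry element and so occurs as an enantiomeric pair, giving 3 + 1 = 4 stereoisomers in total.

yes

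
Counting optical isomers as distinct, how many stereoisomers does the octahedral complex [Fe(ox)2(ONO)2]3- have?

Each ox is bidentate and must span two cis positions.
Systematic placement gives 2 geometric isomers: ONO trans; ONO cis (chiral).
One of these lacks any improper symmetry element and so occurs as an enantiomeric pair, giving 2 + 1 = 3 stereoisomers in total.

3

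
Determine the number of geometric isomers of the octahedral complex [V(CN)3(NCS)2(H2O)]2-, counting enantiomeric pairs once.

In an octahedral complex each vertex has one trans partner and four cis neighbours.
Working through the distinct placements yields 3 geometric isomers: CN mer, NCS trans; CN mer, NCS cis; CN fac, NCS cis.

3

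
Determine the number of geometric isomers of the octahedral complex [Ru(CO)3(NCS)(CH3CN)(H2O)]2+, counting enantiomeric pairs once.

4

In an octahedral complex each vertex has one trans partner and four cis neighbours.
There are 4 geometric isomers: CO mer (3 arrangements); CO fac (chiral).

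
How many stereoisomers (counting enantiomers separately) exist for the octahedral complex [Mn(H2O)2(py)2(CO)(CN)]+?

An octahedron has six vertices in three trans pairs; every non-trans pair is cis.
The distinct arrangements are (6 in all): H2O trans, py trans; H2O cis, py cis (3 arrangements, 2 chiral); H2O cis, py trans; H2O trans, py cis.
Of these, 2 lack any improper symmetry element and so occur as enantiomeric pairs, giving 6 + 2 = 8 stereoisomers in total.

8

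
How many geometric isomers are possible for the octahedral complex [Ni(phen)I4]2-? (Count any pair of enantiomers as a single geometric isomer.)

An octahedron has six vertices in three trans pairs; every non-trans pair is cis.
Each phen is bidentate and must span two cis positions.
Only one geometric arrangement is possible.

1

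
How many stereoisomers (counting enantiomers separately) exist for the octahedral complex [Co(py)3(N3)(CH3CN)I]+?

5

The six octahedral sites form three mutually perpendicular trans pairs.
There are 4 geometric isomers: py mer (3 arrangements); py fac (chiral).
One of these lacks any improper symmetry element and so occurs as an enantiomeric pair, giving 4 + 1 = 5 stereoisomers in total.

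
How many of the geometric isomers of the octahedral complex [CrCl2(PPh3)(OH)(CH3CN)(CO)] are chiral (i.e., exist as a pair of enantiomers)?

6

In an octahedral complex each vertex has one trans partner and four cis neighbours.
Systematic enumeration (placing each ligand type in turn and discarding arrangements equivalent by rotation or reflection) gives 9 geometric isomers.
Of these, 6 lack any improper symmetry element and so occur as enantiomeric pairs, giving 9 + 6 = 15 stereoisomers in total.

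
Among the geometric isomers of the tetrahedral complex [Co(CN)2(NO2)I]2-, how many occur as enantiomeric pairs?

0

Only one geometric arrangement is possible.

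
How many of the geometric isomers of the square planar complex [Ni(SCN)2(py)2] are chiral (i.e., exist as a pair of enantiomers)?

0

Working through the distinct placements yields 2 geometric isomers: SCN cis; SCN trans.
Each arrangement has an internal mirror plane or centre of symmetry, so none is chiral.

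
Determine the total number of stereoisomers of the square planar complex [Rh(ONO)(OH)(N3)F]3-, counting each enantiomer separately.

3

There are 3 geometric isomers: (F/OH trans, N3/ONO trans); (F/ONO trans, N3/OH trans); (F/N3 trans, OH/ONO trans).
Each arrangement has an internal mirror plane or centre of symmetry, so none is chiral.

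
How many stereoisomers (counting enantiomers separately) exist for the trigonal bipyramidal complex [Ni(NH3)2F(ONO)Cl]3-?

In a trigonal bipyramid the two axial positions differ from the three equatorial ones.
Placing the ligands in turn and identifying arrangements related by rotation or reflection leaves 7 distinct geometric isomers.
Of these, 3 lack any improper symmetry element and so occur as enantiomeric pairs, giving 7 + 3 = 10 stereoisomers in total.

10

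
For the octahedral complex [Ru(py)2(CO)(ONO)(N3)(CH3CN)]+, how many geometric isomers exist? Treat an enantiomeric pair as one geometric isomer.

9

Exhaustive case analysis gives 9 geometric isomers.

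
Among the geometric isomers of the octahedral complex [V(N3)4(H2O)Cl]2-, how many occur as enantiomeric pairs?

There are 2 geometric isomers: H2O and Cl mutually trans; H2O and Cl mutually cis.
Each arrangement has an internal mirror plane or centre of symmetry, so none is chiral.

0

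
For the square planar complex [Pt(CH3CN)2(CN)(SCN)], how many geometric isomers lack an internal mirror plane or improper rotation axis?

Working through the distinct placements yields 2 geometric isomers: CH3CN cis; CH3CN trans.
Each arrangement has an internal mirror plane or centre of symmetry, so none is chiral.

0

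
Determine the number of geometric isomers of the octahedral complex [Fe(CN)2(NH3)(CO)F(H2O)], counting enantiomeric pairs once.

Exhaustive case analysis gives 9 geometric isomers.

9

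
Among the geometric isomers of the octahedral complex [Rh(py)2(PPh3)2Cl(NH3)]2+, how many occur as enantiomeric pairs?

There are 6 geometric isomers: py trans, PPh3 trans; py cis, PPh3 cis (3 arrangements, 2 chiral); py trans, PPh3 cis; py cis, PPh3 trans.
Of these, 2 lack any improper symmetry element and so occur as enantiomeric pairs, giving 6 + 2 = 8 stereoisomers in total.

2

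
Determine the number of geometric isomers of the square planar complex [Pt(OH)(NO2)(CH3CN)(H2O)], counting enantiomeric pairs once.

A square has two trans pairs of vertices; adjacent vertices are cis.
Systematic placement gives 3 geometric isomers: (CH3CN/NO2 trans, H2O/OH trans); (CH3CN/OH trans, H2O/NO2 trans); (CH3CN/H2O trans, NO2/OH trans).

3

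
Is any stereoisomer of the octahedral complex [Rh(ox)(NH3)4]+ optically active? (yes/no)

Each ox is bidentate and must span two cis positions.
Only one geometric arrangement is possible.

no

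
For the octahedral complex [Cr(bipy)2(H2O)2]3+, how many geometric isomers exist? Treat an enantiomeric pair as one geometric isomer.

The six octahedral sites form three mutually perpendicular trans pairs.
Each bipy is bidentate and must span two cis positions.
There are 2 geometric isomers: H2O trans; H2O cis (chiral).

2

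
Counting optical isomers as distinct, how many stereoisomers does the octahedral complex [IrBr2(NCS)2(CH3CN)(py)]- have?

The six octahedral sites form three mutually perpendicular trans pairs.
Working through the distinct placements yields 6 geometric isomers: Br trans, NCS cis; Br trans, NCS trans; Br cis, NCS cis (3 arrangements, 2 chiral); Br cis, NCS trans.
Of these, 2 lack any improper symmetry element and so occur as enantiomeric pairs, giving 6 + 2 = 8 stereoisomers in total.

8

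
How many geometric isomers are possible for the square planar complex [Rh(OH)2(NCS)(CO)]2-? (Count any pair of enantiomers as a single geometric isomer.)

A square has two trans pairs of vertices; adjacent vertices are cis.
There are 2 geometric isomers: OH cis; OH trans.

2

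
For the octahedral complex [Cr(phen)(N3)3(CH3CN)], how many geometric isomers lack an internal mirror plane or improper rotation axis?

The six octahedral sites form three mutually perpendicular trans pairs.
Each phen is bidentate and must span two cis positions.
The distinct arrangements are (2 in all): N3 fac; N3 mer.
Each arrangement has an internal mirror plane or centre of symmetry, so none is chiral.

0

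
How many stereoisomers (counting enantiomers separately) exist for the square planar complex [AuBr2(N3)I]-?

2

Working through the distinct placements yields 2 geometric isomers: Br cis; Br trans.
Each arrangement has an internal mirror plane or centre of symmetry, so none is chiral.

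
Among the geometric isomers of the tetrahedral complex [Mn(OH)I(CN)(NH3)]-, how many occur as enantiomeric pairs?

1

All four vertices of a tetrahedron are equivalent and mutually adjacent, so cis/trans isomerism cannot arise.
Only one geometric arrangement is possible; it has no improper symmetry element, so it exists as a pair of enantiomers (2 stereoisomers).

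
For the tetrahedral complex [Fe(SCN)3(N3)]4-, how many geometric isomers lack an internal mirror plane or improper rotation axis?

Only one geometric arrangement is possible.

0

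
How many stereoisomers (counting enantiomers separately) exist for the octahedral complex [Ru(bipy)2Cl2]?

In an octahedral complex each vertex has one trans partner and four cis neighbours.
Each bipy is bidentate and must span two cis positions.
There are 2 geometric isomers: Cl trans; Cl cis (chiral).
One of these lacks any improper symmetry element and so occurs as an enantiomeric pair, giving 2 + 1 = 3 stereoisomers in total.

3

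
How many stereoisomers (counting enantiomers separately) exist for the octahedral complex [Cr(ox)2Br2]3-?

Each ox is bidentate and must span two cis positions.
The distinct arrangements are (2 in all): Br trans; Br cis (chiral).
One of these lacks any improper symmetry element and so occurs as an enantiomeric pair, giving 2 + 1 = 3 stereoisomers in total.

3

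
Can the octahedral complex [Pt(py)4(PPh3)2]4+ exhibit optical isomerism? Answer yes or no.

no

In an octahedral complex each vertex has one trans partner and four cis neighbours.
There are 2 geometric isomers: PPh3 trans; PPh3 cis.
Each arrangement has an internal mirror plane or centre of symmetry, so none is chiral.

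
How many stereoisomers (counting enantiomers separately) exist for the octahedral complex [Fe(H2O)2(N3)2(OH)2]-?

The distinct arrangements are (5 in all): H2O trans, N3 trans, OH trans; H2O trans, N3 cis, OH cis; H2O cis, N3 cis, OH trans; H2O cis, N3 cis, OH cis (chiral); H2O cis, N3 trans, OH cis.
One of these lacks any improper symmetry element and so occurs as an enantiomeric pair, giving 5 + 1 = 6 stereoisomers in total.

6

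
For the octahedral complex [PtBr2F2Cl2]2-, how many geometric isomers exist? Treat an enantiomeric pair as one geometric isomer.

5

The six octahedral sites form three mutually perpendicular trans pairs.
Working through the distinct placements yields 5 geometric isomers: Br trans, F trans, Cl trans; Br trans, F cis, Cl cis; Br cis, F trans, Cl cis; Br cis, F cis, Cl cis (chiral); Br cis, F cis, Cl trans.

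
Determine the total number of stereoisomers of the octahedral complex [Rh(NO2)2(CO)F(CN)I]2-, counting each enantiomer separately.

15

An octahedron has six vertices in three trans pairs; every non-trans pair is cis.
Systematic enumeration (placing each ligand type in turn and discarding arrangements equivalent by rotation or reflection) gives 9 geometric isomers.
Of these, 6 lack any improper symmetry element and so occur as enantiomeric pairs, giving 9 + 6 = 15 stereoisomers in total.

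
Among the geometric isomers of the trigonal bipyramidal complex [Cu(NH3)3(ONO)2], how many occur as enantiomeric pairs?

0

Working through the distinct placements yields 3 geometric isomers: ONO both equatorial; ONO one axial, one equatorial; ONO both axial.
Each arrangement has an internal mirror plane or centre of symmetry, so none is chiral.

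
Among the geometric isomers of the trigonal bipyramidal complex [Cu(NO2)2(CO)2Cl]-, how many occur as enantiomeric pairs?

In a trigonal bipyramid the two axial positions differ from the three equatorial ones.
Systematic enumeration (placing each ligand type in turn and discarding arrangements equivalent by rotation or reflection) gives 5 geometric isomers.
One of these lacks any improper symmetry element and so occurs as an enantiomeric pair, giving 5 + 1 = 6 stereoisomers in total.

1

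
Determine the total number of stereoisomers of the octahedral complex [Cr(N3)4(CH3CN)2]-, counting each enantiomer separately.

2

An octahedron has six vertices in three trans pairs; every non-trans pair is cis.
The distinct arrangements are (2 in all): CH3CN trans; CH3CN cis.
Each arrangement has an internal mirror plane or centre of symmetry, so none is chiral.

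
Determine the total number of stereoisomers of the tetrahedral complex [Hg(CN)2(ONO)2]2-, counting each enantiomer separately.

Only one geometric arrangement is possible.

1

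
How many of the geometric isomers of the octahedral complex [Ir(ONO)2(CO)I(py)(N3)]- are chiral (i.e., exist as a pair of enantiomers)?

6

The six octahedral sites form three mutually perpendicular trans pairs.
Exhaustive case analysis gives 9 geometric isomers.
Of these, 6 lack any improper symmetry element and so occur as enantiomeric pairs, giving 9 + 6 = 15 stereoisomers in total.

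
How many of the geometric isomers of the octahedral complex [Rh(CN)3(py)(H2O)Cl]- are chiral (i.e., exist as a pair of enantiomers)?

The six octahedral sites form three mutually perpendicular trans pairs.
The distinct arrangements are (4 in all): CN mer (3 arrangements); CN fac (chiral).
One of these lacks any improper symmetry element and so occurs as an enantiomeric pair, giving 4 + 1 = 5 stereoisomers in total.

1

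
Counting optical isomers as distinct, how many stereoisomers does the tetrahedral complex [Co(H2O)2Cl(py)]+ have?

In a tetrahedral complex all four positions are equivalent and every pair of ligands is adjacent — there is no cis/trans distinction.
Only one geometric arrangement is possible.

1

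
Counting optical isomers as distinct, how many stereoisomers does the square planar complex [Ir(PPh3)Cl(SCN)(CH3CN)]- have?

3

In a square planar complex each vertex has one trans partner and two cis neighbours.
There are 3 geometric isomers: (CH3CN/PPh3 trans, Cl/SCN trans); (CH3CN/SCN trans, Cl/PPh3 trans); (CH3CN/Cl trans, PPh3/SCN trans).
Each arrangement has an internal mirror plane or centre of symmetry, so none is chiral.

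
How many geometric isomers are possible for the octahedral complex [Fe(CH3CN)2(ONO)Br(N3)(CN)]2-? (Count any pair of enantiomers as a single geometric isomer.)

9

The six octahedral sites form three mutually perpendicular trans pairs.
Systematic enumeration (placing each ligand type in turn and discarding arrangements equivalent by rotation or reflection) gives 9 geometric isomers.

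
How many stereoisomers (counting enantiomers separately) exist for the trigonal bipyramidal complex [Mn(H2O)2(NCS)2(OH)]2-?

In a trigonal bipyramid the two axial positions differ from the three equatorial ones.
Exhaustive case analysis gives 5 geometric isomers.
One of these lacks any improper symmetry element and so occurs as an enantiomeric pair, giving 5 + 1 = 6 stereoisomers in total.

6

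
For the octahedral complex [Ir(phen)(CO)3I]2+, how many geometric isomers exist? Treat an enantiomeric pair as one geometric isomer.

2

The six octahedral sites form three mutually perpendicular trans pairs.
Each phen is bidentate and must span two cis positions.
There are 2 geometric isomers: CO mer; CO fac.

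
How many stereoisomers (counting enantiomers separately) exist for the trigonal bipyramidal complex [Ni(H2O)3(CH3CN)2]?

3

A trigonal bipyramid has two axial and three equatorial sites, which are chemically inequivalent.
Systematic placement gives 3 geometric isomers: CH3CN both axial; CH3CN one axial, one equatorial; CH3CN both equatorial.
Each arrangement has an internal mirror plane or centre of symmetry, so none is chiral.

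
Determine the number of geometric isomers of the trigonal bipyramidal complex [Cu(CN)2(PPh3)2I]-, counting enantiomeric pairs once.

5

A trigonal bipyramid has two axial and three equatorial sites, which are chemically inequivalent.
Placing the ligands in turn and identifying arrangements related by rotation or reflection leaves 5 distinct geometric isomers.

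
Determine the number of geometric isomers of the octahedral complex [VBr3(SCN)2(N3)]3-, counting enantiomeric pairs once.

3

An octahedron has six vertices in three trans pairs; every non-trans pair is cis.
Systematic placement gives 3 geometric isomers: Br mer, SCN trans; Br mer, SCN cis; Br fac, SCN cis.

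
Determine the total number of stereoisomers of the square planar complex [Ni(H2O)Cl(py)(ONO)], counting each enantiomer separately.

3

Working through the distinct placements yields 3 geometric isomers: (Cl/ONO trans, H2O/py trans); (Cl/py trans, H2O/ONO trans); (Cl/H2O trans, ONO/py trans).
Each arrangement has an internal mirror plane or centre of symmetry, so none is chiral.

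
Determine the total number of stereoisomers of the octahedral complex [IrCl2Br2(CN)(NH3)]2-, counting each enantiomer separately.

The six octahedral sites form three mutually perpendicular trans pairs.
There are 6 geometric isomers: Cl cis, Br trans; Cl trans, Br trans; Cl cis, Br cis (3 arrangements, 2 chiral); Cl trans, Br cis.
Of these, 2 lack any improper symmetry element and so occur as enantiomeric pairs, giving 6 + 2 = 8 stereoisomers in total.

8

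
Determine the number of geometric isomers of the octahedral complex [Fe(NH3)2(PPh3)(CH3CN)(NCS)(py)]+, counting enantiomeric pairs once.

Placing the ligands in turn and identifying arrangements related by rotation or reflection leaves 9 distinct geometric isomers.

9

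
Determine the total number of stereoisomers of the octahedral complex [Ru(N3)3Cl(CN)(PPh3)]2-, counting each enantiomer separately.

5

In an octahedral complex each vertex has one trans partner and four cis neighbours.
Systematic placement gives 4 geometric isomers: N3 mer (3 arrangements); N3 fac (chiral).
One of these lacks any improper symmetry element and so occurs as an enantiomeric pair, giving 4 + 1 = 5 stereoisomers in total.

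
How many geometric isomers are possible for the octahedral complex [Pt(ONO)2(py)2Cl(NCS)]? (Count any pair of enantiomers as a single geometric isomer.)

In an octahedral complex each vertex has one trans partner and four cis neighbours.
The distinct arrangements are (6 in all): ONO trans, py trans; ONO cis, py cis (3 arrangements, 2 chiral); ONO cis, py trans; ONO trans, py cis.

6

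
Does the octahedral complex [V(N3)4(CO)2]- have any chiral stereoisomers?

In an octahedral complex each vertex has one trans partner and four cis neighbours.
Systematic placement gives 2 geometric isomers: CO trans; CO cis.
Each arrangement has an internal mirror plane or centre of symmetry, so none is chiral.

no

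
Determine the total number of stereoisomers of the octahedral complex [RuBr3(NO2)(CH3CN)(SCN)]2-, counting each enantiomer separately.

An octahedron has six vertices in three trans pairs; every non-trans pair is cis.
Systematic placement gives 4 geometric isomers: Br mer (3 arrangements); Br fac (chiral).
One of these lacks any improper symmetry element and so occurs as an enantiomeric pair, giving 4 + 1 = 5 stereoisomers in total.

5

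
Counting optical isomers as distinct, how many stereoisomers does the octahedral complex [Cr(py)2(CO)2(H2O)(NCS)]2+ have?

An octahedron has six vertices in three trans pairs; every non-trans pair is cis.
Systematic placement gives 6 geometric isomers: py trans, CO trans; py cis, CO trans; py trans, CO cis; py cis, CO cis (3 arrangements, 2 chiral).
Of these, 2 lack any improper symmetry element and so occur as enantiomeric pairs, giving 6 + 2 = 8 stereoisomers in total.

8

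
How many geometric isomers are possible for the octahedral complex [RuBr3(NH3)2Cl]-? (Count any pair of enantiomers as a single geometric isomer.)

3

In an octahedral complex each vertex has one trans partner and four cis neighbours.
The distinct arrangements are (3 in all): Br mer, NH3 trans; Br mer, NH3 cis; Br fac, NH3 cis.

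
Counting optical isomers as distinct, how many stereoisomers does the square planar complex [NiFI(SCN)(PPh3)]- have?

In a square planar complex each vertex has one trans partner and two cis neighbours.
The distinct arrangements are (3 in all): (F/PPh3 trans, I/SCN trans); (F/SCN trans, I/PPh3 trans); (F/I trans, PPh3/SCN trans).
Each arrangement has an internal mirror plane or centre of symmetry, so none is chiral.

3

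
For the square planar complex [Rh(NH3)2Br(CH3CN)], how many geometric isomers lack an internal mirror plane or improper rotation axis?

In a square planar complex each vertex has one trans partner and two cis neighbours.
There are 2 geometric isomers: NH3 cis; NH3 trans.
Each arrangement has an internal mirror plane or centre of symmetry, so none is chiral.

0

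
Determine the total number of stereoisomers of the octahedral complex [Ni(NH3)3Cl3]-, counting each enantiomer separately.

Working through the distinct placements yields 2 geometric isomers: NH3 mer; NH3 fac.
Each arrangement has an internal mirror plane or centre of symmetry, so none is chiral.

2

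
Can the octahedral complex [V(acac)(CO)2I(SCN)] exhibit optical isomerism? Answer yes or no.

yes

The six octahedral sites form three mutually perpendicular trans pairs.
Each acac is bidentate and must span two cis positions.
The distinct arrangements are (4 in all): CO trans; CO cis (3 arrangements, 2 chiral).
Of these, 2 lack any improper symmetry element and so occur as enantiomeric pairs, giving 4 + 2 = 6 stereoisomers in total.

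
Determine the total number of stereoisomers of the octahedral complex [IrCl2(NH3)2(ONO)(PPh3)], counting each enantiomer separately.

An octahedron has six vertices in three trans pairs; every non-trans pair is cis.
The distinct arrangements are (6 in all): Cl trans, NH3 trans; Cl trans, NH3 cis; Cl cis, NH3 cis (3 arrangements, 2 chiral); Cl cis, NH3 trans.
Of these, 2 lack any improper symmetry element and so occur as enantiomeric pairs, giving 6 + 2 = 8 stereoisomers in total.

8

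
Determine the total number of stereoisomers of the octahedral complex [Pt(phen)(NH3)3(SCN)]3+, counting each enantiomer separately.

The six octahedral sites form three mutually perpendicular trans pairs.
Each phen is bidentate and must span two cis positions.
Working through the distinct placements yields 2 geometric isomers: NH3 mer; NH3 fac.
Each arrangement has an internal mirror plane or centre of symmetry, so none is chiral.

2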